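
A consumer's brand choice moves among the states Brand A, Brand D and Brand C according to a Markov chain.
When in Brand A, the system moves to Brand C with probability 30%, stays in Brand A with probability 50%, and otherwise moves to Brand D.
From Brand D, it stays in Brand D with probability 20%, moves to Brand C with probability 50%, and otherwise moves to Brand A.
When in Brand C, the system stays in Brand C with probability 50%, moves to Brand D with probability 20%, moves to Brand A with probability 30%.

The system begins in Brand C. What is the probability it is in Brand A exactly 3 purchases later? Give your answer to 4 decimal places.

Propagate the distribution vector 3 purchases from Brand C.
After 0 purchases: (0.0000, 0.0000, 1.0000)
After 1 purchase: (0.3000, 0.2000, 0.5000)
After 2 purchases: (0.3600, 0.2000, 0.4400)
After 3 purchases: (0.3720, 0.2000, 0.4280)
P(in Brand A after 3 purchases) = 0.3720

0.3720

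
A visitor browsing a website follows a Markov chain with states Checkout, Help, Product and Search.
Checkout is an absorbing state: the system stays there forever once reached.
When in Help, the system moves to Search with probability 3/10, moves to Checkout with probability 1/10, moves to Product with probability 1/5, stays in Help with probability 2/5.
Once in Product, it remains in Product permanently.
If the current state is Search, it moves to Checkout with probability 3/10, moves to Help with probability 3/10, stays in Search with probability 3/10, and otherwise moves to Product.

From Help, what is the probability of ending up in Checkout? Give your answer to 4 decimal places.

Let h(s) be the probability of absorption at Checkout starting from transient state s. Then h(Checkout) = 1 and h(Product) = 0. By first-step analysis:
h(Help) = 0.1·1 + 0.4·h(Help) + 0.2·0 + 0.3·h(Search)
h(Search) = 0.3·1 + 0.3·h(Help) + 0.1·0 + 0.3·h(Search)
Solving: h(Help) = 0.4848, h(Search) = 0.6364.
Starting from Help, the probability is 0.4848.

0.4848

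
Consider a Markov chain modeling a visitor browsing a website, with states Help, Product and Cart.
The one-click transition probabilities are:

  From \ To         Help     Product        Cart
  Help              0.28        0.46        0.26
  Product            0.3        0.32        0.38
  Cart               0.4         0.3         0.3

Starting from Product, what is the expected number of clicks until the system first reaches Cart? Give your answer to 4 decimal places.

Let t(s) be the expected number of clicks to first reach Cart from state s, with t(Cart) = 0. Conditioning on the first click:
t(Help) = 1 + 0.28·t(Help) + 0.46·t(Product)
t(Product) = 1 + 0.3·t(Help) + 0.32·t(Product)
Solving: t(Help) = 3.2423, t(Product) = 2.9010.
Expected clicks from Product to Cart: 2.9010.

2.9010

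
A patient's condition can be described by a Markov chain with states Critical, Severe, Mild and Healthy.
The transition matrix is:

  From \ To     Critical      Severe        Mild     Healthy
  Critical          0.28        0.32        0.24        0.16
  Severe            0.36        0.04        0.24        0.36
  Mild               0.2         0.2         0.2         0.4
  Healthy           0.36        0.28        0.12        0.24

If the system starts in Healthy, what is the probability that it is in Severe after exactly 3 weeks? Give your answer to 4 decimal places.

Propagate the distribution vector 3 weeks from Healthy.
After 0 weeks: (0.0000, 0.0000, 0.0000, 1.0000)
After 1 week: (0.3600, 0.2800, 0.1200, 0.2400)
After 2 weeks: (0.3120, 0.2176, 0.2064, 0.2640)
After 3 weeks: (0.3020, 0.2237, 0.2001, 0.2742)
P(in Severe after 3 weeks) = 0.2237

0.2237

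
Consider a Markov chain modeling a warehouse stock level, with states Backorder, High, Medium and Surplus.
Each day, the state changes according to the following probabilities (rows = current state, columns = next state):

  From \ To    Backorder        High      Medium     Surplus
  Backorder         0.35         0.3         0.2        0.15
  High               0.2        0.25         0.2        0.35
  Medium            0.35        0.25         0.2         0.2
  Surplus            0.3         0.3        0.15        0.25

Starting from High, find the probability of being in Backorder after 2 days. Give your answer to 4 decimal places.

Propagate the distribution vector 2 days from High.
After 0 days: (0.0000, 1.0000, 0.0000, 0.0000)
After 1 day: (0.2000, 0.2500, 0.2000, 0.3500)
After 2 days: (0.2950, 0.2775, 0.1825, 0.2450)
P(in Backorder after 2 days) = 0.2950

0.2950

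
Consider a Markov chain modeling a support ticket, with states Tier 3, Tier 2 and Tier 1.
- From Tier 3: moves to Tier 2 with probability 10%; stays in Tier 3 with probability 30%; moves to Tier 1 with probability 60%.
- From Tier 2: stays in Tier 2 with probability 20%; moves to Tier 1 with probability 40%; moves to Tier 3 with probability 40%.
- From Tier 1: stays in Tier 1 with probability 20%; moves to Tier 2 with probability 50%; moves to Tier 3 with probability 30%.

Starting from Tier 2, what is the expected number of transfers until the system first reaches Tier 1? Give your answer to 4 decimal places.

Let t(s) be the expected number of transfers to first reach Tier 1 from state s, with t(Tier 1) = 0. Conditioning on the first transfer:
t(Tier 3) = 1 + 0.3·t(Tier 3) + 0.1·t(Tier 2)
t(Tier 2) = 1 + 0.4·t(Tier 3) + 0.2·t(Tier 2)
Solving: t(Tier 3) = 1.7308, t(Tier 2) = 2.1154.
Expected transfers from Tier 2 to Tier 1: 2.1154.

2.1154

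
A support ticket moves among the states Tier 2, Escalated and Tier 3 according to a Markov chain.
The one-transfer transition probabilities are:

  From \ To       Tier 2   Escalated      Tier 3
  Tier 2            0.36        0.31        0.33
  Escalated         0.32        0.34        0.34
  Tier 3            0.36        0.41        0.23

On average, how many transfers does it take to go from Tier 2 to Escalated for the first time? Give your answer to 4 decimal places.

2.9412

Let t(s) be the expected number of transfers to first reach Escalated from state s, with t(Escalated) = 0. Conditioning on the first transfer:
t(Tier 2) = 1 + 0.36·t(Tier 2) + 0.33·t(Tier 3)
t(Tier 3) = 1 + 0.36·t(Tier 2) + 0.23·t(Tier 3)
Solving: t(Tier 2) = 2.9412, t(Tier 3) = 2.6738.
Expected transfers from Tier 2 to Escalated: 2.9412.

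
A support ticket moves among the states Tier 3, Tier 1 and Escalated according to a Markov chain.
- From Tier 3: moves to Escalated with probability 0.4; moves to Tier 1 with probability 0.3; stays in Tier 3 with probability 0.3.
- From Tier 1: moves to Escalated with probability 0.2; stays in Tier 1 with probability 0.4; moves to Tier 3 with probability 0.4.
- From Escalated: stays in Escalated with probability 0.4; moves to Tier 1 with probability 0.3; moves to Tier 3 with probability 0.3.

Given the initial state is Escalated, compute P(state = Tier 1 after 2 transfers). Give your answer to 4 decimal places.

0.3300

Sum over the intermediate state after 1 transfer:
P = P(Escalated→Tier 3)·P(Tier 3→Tier 1) + P(Escalated→Tier 1)·P(Tier 1→Tier 1) + P(Escalated→Escalated)·P(Escalated→Tier 1)
  = 0.3×0.3 + 0.3×0.4 + 0.4×0.3
  = 0.0900 + 0.1200 + 0.1200 = 0.3300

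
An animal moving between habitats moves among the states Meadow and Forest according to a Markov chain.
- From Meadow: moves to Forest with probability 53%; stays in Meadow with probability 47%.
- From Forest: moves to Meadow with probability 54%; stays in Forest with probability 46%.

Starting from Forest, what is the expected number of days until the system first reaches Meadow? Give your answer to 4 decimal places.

1.8519

Let t(s) be the expected number of days to first reach Meadow from state s, with t(Meadow) = 0. Conditioning on the first day:
t(Forest) = 1 + 0.46·t(Forest)
Solving: t(Forest) = 1.8519.
Expected days from Forest to Meadow: 1.8519.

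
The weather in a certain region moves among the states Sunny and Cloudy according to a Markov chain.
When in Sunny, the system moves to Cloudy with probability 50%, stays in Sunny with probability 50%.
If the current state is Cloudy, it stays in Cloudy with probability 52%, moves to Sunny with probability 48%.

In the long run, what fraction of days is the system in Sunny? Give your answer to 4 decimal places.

0.4898

Let the stationary distribution be π with π = πP and π_1 + π_2 = 1.
π_1 = 0.5·π_1 + 0.48·π_2
Solving with the normalization constraint gives π = (0.4898, 0.5102).
So the stationary probability of Sunny is 0.4898.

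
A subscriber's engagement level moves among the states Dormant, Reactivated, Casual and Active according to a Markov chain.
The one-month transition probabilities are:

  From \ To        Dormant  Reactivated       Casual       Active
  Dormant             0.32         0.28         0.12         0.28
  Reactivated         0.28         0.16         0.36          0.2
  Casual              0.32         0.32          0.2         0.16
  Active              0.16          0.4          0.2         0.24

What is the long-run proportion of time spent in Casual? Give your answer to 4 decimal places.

Let the stationary distribution be π with π = πP and π_1 + π_2 + π_3 + π_4 = 1.
π_1 = 0.32·π_1 + 0.28·π_2 + 0.32·π_3 + 0.16·π_4
π_2 = 0.28·π_1 + 0.16·π_2 + 0.32·π_3 + 0.4·π_4
π_3 = 0.12·π_1 + 0.36·π_2 + 0.2·π_3 + 0.2·π_4
Solving with the normalization constraint gives π = (0.2732, 0.2817, 0.2232, 0.2218).
So the stationary probability of Casual is 0.2232.

0.2232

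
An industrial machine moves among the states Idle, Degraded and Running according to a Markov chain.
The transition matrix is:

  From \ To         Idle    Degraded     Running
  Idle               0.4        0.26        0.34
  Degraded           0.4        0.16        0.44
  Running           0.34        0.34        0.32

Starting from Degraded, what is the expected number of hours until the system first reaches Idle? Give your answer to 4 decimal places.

2.6565

Let t(s) be the expected number of hours to first reach Idle from state s, with t(Idle) = 0. Conditioning on the first hour:
t(Degraded) = 1 + 0.16·t(Degraded) + 0.44·t(Running)
t(Running) = 1 + 0.34·t(Degraded) + 0.32·t(Running)
Solving: t(Degraded) = 2.6565, t(Running) = 2.7989.
Expected hours from Degraded to Idle: 2.6565.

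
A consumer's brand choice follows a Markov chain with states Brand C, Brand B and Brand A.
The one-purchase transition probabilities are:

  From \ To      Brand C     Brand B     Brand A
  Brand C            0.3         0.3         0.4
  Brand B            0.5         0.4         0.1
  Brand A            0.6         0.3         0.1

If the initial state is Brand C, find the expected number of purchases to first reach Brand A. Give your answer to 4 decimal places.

3.3333

Let t(s) be the expected number of purchases to first reach Brand A from state s, with t(Brand A) = 0. Conditioning on the first purchase:
t(Brand C) = 1 + 0.3·t(Brand C) + 0.3·t(Brand B)
t(Brand B) = 1 + 0.5·t(Brand C) + 0.4·t(Brand B)
Solving: t(Brand C) = 3.3333, t(Brand B) = 4.4444.
Expected purchases from Brand C to Brand A: 3.3333.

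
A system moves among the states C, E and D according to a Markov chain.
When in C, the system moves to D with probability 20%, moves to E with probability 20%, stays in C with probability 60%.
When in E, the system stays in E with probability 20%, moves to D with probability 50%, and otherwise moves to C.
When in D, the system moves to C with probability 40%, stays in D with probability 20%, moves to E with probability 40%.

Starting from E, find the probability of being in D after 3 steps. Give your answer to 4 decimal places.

0.2900

Propagate the distribution vector 3 steps from E.
After 0 steps: (0.0000, 1.0000, 0.0000)
After 1 step: (0.3000, 0.2000, 0.5000)
After 2 steps: (0.4400, 0.3000, 0.2600)
After 3 steps: (0.4580, 0.2520, 0.2900)
P(in D after 3 steps) = 0.2900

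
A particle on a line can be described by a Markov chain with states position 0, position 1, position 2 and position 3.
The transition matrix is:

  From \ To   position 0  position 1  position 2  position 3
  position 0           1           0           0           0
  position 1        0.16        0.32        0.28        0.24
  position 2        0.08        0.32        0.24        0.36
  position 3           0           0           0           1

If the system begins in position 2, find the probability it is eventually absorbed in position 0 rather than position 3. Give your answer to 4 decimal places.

0.2472

Let h(s) be the probability of absorption at position 0 starting from transient state s. Then h(position 0) = 1 and h(position 3) = 0. By first-step analysis:
h(position 1) = 0.16·1 + 0.32·h(position 1) + 0.28·h(position 2) + 0.24·0
h(position 2) = 0.08·1 + 0.32·h(position 1) + 0.24·h(position 2) + 0.36·0
Solving: h(position 1) = 0.3371, h(position 2) = 0.2472.
Starting from position 2, the probability is 0.2472.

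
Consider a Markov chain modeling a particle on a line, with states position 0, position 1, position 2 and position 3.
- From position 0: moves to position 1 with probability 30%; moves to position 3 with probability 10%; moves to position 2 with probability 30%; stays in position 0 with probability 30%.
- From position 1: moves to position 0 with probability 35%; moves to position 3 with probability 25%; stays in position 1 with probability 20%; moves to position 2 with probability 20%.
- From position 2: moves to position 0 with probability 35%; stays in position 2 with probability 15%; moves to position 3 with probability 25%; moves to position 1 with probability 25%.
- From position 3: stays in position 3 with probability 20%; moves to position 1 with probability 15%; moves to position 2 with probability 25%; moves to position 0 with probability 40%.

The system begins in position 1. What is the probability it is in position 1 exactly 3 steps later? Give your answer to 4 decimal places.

Propagate the distribution vector 3 steps from position 1.
After 0 steps: (0.0000, 1.0000, 0.0000, 0.0000)
After 1 step: (0.3500, 0.2000, 0.2000, 0.2500)
After 2 steps: (0.3450, 0.2325, 0.2375, 0.1850)
After 3 steps: (0.3420, 0.2371, 0.2319, 0.1890)
P(in position 1 after 3 steps) = 0.2371

0.2371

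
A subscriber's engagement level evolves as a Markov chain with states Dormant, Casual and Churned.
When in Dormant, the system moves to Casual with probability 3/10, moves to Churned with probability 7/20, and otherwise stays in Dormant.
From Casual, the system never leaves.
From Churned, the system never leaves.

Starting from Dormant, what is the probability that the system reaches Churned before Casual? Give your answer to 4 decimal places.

0.5385

Let h(s) be the probability of absorption at Churned starting from transient state s. Then h(Churned) = 1 and h(Casual) = 0. By first-step analysis:
h(Dormant) = 0.35·h(Dormant) + 0.3·0 + 0.35·1
Solving: h(Dormant) = 0.5385.
Starting from Dormant, the probability is 0.5385.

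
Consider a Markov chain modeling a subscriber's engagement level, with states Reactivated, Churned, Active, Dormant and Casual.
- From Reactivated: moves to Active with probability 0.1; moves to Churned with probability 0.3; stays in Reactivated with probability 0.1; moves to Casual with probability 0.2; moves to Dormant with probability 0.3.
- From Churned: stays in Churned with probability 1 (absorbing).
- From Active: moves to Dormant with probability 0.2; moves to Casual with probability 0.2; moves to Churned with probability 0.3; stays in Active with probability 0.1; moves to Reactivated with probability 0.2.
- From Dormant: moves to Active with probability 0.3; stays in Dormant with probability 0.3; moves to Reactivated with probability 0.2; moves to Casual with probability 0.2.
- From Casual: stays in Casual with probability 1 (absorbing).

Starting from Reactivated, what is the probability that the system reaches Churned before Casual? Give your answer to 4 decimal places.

Let h(s) be the probability of absorption at Churned starting from transient state s. Then h(Churned) = 1 and h(Casual) = 0. By first-step analysis:
h(Reactivated) = 0.1·h(Reactivated) + 0.3·1 + 0.1·h(Active) + 0.3·h(Dormant) + 0.2·0
h(Active) = 0.2·h(Reactivated) + 0.3·1 + 0.1·h(Active) + 0.2·h(Dormant) + 0.2·0
h(Dormant) = 0.2·h(Reactivated) + 0.3·h(Active) + 0.3·h(Dormant) + 0.2·0
Solving: h(Reactivated) = 0.5177, h(Active) = 0.5319, h(Dormant) = 0.3759.
Starting from Reactivated, the probability is 0.5177.

0.5177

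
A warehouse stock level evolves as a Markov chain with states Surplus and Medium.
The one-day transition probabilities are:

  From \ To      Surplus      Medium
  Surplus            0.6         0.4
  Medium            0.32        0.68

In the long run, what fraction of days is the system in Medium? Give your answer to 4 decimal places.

0.5556

Let the stationary distribution be π with π = πP and π_1 + π_2 = 1.
π_1 = 0.6·π_1 + 0.32·π_2
Solving with the normalization constraint gives π = (0.4444, 0.5556).
So the stationary probability of Medium is 0.5556.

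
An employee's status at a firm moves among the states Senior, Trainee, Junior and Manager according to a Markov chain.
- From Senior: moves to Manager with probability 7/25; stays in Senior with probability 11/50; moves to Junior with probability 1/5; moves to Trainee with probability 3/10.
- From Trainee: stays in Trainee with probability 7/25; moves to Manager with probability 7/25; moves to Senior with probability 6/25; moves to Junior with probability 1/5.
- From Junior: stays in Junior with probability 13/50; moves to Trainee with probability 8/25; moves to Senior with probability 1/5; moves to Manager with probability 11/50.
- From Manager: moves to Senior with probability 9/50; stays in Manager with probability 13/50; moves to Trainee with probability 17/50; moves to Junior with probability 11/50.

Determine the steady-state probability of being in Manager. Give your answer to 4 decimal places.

0.2617

Let the stationary distribution be π with π = πP and π_1 + π_2 + π_3 + π_4 = 1.
π_1 = 0.22·π_1 + 0.24·π_2 + 0.2·π_3 + 0.18·π_4
π_2 = 0.3·π_1 + 0.28·π_2 + 0.32·π_3 + 0.34·π_4
π_3 = 0.2·π_1 + 0.2·π_2 + 0.26·π_3 + 0.22·π_4
Solving with the normalization constraint gives π = (0.2113, 0.3087, 0.2183, 0.2617).
So the stationary probability of Manager is 0.2617.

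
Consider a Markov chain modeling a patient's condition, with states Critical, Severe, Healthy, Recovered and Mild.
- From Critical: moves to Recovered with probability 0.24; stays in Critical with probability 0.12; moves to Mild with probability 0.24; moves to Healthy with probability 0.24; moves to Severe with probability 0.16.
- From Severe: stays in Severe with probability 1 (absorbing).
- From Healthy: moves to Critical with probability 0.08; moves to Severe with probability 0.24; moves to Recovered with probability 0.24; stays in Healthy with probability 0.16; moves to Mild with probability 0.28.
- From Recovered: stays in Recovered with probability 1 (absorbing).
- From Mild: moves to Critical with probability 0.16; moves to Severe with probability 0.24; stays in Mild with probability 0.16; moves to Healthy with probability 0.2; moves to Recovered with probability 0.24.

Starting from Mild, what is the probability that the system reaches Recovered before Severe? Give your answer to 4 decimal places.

Let h(s) be the probability of absorption at Recovered starting from transient state s. Then h(Recovered) = 1 and h(Severe) = 0. By first-step analysis:
h(Critical) = 0.12·h(Critical) + 0.16·0 + 0.24·h(Healthy) + 0.24·1 + 0.24·h(Mild)
h(Healthy) = 0.08·h(Critical) + 0.24·0 + 0.16·h(Healthy) + 0.24·1 + 0.28·h(Mild)
h(Mild) = 0.16·h(Critical) + 0.24·0 + 0.2·h(Healthy) + 0.24·1 + 0.16·h(Mild)
Solving: h(Critical) = 0.5511, h(Healthy) = 0.5088, h(Mild) = 0.5118.
Starting from Mild, the probability is 0.5118.

0.5118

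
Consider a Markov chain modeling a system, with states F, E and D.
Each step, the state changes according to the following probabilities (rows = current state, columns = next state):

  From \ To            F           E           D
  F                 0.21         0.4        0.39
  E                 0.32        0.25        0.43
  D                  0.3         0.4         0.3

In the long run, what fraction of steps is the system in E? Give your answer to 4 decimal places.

Let the stationary distribution be π with π = πP and π_1 + π_2 + π_3 = 1.
π_1 = 0.21·π_1 + 0.32·π_2 + 0.3·π_3
π_2 = 0.4·π_1 + 0.25·π_2 + 0.4·π_3
Solving with the normalization constraint gives π = (0.2816, 0.3478, 0.3706).
So the stationary probability of E is 0.3478.

0.3478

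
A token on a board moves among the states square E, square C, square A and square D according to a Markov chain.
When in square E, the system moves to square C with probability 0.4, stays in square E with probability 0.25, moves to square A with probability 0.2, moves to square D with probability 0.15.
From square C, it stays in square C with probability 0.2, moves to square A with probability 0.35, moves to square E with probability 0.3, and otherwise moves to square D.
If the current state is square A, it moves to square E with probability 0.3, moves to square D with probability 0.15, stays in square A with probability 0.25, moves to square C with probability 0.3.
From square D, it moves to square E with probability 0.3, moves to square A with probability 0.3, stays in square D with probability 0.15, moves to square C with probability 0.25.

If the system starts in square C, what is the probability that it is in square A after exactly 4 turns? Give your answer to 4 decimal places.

Propagate the distribution vector 4 turns from square C.
After 0 turns: (0.0000, 1.0000, 0.0000, 0.0000)
After 1 turn: (0.3000, 0.2000, 0.3500, 0.1500)
After 2 turns: (0.2850, 0.3025, 0.2625, 0.1500)
After 3 turns: (0.2858, 0.2908, 0.2735, 0.1500)
After 4 turns: (0.2857, 0.2920, 0.2723, 0.1500)
P(in square A after 4 turns) = 0.2723

0.2723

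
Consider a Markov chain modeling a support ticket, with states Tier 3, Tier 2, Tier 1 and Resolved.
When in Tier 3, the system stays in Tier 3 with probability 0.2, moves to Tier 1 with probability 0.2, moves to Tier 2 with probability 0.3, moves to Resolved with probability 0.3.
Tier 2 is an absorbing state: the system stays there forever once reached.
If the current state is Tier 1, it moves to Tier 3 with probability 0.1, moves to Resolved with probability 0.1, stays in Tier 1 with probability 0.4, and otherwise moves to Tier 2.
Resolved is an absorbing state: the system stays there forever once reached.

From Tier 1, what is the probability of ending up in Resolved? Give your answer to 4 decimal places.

Let h(s) be the probability of absorption at Resolved starting from transient state s. Then h(Resolved) = 1 and h(Tier 2) = 0. By first-step analysis:
h(Tier 3) = 0.2·h(Tier 3) + 0.3·0 + 0.2·h(Tier 1) + 0.3·1
h(Tier 1) = 0.1·h(Tier 3) + 0.4·0 + 0.4·h(Tier 1) + 0.1·1
Solving: h(Tier 3) = 0.4348, h(Tier 1) = 0.2391.
Starting from Tier 1, the probability is 0.2391.

0.2391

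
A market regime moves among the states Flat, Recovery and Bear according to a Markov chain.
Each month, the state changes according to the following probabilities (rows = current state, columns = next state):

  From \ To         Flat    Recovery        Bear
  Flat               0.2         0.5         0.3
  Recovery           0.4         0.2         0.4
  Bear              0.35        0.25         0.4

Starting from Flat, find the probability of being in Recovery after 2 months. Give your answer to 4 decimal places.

0.2750

Sum over the intermediate state after 1 month:
P = P(Flat→Flat)·P(Flat→Recovery) + P(Flat→Recovery)·P(Recovery→Recovery) + P(Flat→Bear)·P(Bear→Recovery)
  = 0.2×0.5 + 0.5×0.2 + 0.3×0.25
  = 0.1000 + 0.1000 + 0.0750 = 0.2750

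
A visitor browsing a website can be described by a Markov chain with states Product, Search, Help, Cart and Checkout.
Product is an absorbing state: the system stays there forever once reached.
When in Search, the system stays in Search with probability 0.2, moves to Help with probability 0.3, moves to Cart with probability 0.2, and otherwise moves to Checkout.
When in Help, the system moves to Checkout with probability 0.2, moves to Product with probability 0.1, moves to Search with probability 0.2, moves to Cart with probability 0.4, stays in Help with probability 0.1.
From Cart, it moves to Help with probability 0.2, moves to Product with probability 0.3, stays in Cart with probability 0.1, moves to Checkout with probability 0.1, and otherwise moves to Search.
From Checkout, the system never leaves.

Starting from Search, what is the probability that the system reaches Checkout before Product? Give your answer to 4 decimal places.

0.7199

Let h(s) be the probability of absorption at Checkout starting from transient state s. Then h(Checkout) = 1 and h(Product) = 0. By first-step analysis:
h(Search) = 0.2·h(Search) + 0.3·h(Help) + 0.2·h(Cart) + 0.3·1
h(Help) = 0.1·0 + 0.2·h(Search) + 0.1·h(Help) + 0.4·h(Cart) + 0.2·1
h(Cart) = 0.3·0 + 0.3·h(Search) + 0.2·h(Help) + 0.1·h(Cart) + 0.1·1
Solving: h(Search) = 0.7199, h(Help) = 0.5972, h(Cart) = 0.4838.
Starting from Search, the probability is 0.7199.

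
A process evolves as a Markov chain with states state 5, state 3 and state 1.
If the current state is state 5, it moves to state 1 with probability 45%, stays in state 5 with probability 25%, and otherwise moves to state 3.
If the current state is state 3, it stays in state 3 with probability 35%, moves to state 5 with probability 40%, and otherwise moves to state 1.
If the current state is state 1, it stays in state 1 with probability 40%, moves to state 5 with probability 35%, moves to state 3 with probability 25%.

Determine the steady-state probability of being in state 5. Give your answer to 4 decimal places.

0.3316

Let the stationary distribution be π with π = πP and π_1 + π_2 + π_3 = 1.
π_1 = 0.25·π_1 + 0.4·π_2 + 0.35·π_3
π_2 = 0.3·π_1 + 0.35·π_2 + 0.25·π_3
Solving with the normalization constraint gives π = (0.3316, 0.2962, 0.3722).
So the stationary probability of state 5 is 0.3316.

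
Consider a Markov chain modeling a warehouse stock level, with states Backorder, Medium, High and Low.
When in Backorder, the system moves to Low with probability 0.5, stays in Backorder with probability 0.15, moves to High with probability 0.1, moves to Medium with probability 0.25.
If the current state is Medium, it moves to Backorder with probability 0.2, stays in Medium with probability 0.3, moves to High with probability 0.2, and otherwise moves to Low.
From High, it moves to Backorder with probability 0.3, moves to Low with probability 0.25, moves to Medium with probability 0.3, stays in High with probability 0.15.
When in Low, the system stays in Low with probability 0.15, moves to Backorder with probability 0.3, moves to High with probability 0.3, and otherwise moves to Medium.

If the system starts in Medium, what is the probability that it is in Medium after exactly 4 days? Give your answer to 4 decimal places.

Propagate the distribution vector 4 days from Medium.
After 0 days: (0.0000, 1.0000, 0.0000, 0.0000)
After 1 day: (0.2000, 0.3000, 0.2000, 0.3000)
After 2 days: (0.2400, 0.2750, 0.2000, 0.2850)
After 3 days: (0.2365, 0.2738, 0.1945, 0.2953)
After 4 days: (0.2372, 0.2734, 0.1962, 0.2933)
P(in Medium after 4 days) = 0.2734

0.2734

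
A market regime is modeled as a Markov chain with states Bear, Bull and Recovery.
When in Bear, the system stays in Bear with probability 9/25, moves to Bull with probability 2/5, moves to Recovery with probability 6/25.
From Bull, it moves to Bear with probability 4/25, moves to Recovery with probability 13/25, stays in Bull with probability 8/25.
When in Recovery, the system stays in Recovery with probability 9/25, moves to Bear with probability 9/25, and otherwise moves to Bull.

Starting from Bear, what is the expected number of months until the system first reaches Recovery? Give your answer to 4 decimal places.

2.9095

Let t(s) be the expected number of months to first reach Recovery from state s, with t(Recovery) = 0. Conditioning on the first month:
t(Bear) = 1 + 0.36·t(Bear) + 0.4·t(Bull)
t(Bull) = 1 + 0.16·t(Bear) + 0.32·t(Bull)
Solving: t(Bear) = 2.9095, t(Bull) = 2.1552.
Expected months from Bear to Recovery: 2.9095.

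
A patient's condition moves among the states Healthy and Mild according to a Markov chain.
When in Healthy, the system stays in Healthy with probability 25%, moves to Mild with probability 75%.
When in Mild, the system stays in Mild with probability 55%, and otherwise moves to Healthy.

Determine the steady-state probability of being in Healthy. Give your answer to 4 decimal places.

0.3750

Let the stationary distribution be π with π = πP and π_1 + π_2 = 1.
π_1 = 0.25·π_1 + 0.45·π_2
Solving with the normalization constraint gives π = (0.3750, 0.6250).
So the stationary probability of Healthy is 0.3750.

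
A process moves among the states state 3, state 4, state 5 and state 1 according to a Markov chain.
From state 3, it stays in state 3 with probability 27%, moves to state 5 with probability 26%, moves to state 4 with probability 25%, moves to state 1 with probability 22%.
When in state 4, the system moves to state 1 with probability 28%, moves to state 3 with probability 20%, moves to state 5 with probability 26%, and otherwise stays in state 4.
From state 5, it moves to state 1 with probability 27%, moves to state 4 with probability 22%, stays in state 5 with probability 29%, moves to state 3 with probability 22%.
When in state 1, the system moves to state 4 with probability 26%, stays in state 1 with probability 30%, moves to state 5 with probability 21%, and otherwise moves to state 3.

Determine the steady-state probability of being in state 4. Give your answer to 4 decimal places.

0.2475

Let the stationary distribution be π with π = πP and π_1 + π_2 + π_3 + π_4 = 1.
π_1 = 0.27·π_1 + 0.2·π_2 + 0.22·π_3 + 0.23·π_4
π_2 = 0.25·π_1 + 0.26·π_2 + 0.22·π_3 + 0.26·π_4
π_3 = 0.26·π_1 + 0.26·π_2 + 0.29·π_3 + 0.21·π_4
Solving with the normalization constraint gives π = (0.2292, 0.2475, 0.2542, 0.2691).
So the stationary probability of state 4 is 0.2475.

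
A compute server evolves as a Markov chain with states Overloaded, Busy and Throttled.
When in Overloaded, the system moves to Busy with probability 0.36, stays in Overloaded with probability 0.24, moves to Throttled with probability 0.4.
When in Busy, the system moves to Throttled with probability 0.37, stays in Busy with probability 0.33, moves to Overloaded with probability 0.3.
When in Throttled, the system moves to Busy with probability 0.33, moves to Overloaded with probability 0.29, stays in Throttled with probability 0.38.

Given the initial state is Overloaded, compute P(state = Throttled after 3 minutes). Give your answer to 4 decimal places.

0.3823

Propagate the distribution vector 3 minutes from Overloaded.
After 0 minutes: (1.0000, 0.0000, 0.0000)
After 1 minute: (0.2400, 0.3600, 0.4000)
After 2 minutes: (0.2816, 0.3372, 0.3812)
After 3 minutes: (0.2793, 0.3384, 0.3823)
P(in Throttled after 3 minutes) = 0.3823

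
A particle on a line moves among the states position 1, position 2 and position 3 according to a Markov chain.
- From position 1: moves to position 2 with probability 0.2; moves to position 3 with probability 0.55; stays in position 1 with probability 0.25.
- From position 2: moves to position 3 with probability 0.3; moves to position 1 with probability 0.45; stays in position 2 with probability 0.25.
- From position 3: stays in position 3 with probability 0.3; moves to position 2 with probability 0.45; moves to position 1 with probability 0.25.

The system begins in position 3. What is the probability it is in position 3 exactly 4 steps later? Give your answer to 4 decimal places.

Propagate the distribution vector 4 steps from position 3.
After 0 steps: (0.0000, 0.0000, 1.0000)
After 1 step: (0.2500, 0.4500, 0.3000)
After 2 steps: (0.3400, 0.2975, 0.3625)
After 3 steps: (0.3095, 0.3055, 0.3850)
After 4 steps: (0.3111, 0.3115, 0.3774)
P(in position 3 after 4 steps) = 0.3774

0.3774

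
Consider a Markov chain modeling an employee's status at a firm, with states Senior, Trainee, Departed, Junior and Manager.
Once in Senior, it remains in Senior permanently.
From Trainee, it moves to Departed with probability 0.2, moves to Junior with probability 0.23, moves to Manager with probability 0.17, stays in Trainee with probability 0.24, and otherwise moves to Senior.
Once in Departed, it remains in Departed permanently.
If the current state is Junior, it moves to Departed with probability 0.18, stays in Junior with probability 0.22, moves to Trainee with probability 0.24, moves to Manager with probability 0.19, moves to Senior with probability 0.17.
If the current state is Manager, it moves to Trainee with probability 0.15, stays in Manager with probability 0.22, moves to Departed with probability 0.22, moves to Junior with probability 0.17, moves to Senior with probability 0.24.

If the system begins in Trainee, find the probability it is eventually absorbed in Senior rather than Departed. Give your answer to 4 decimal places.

Let h(s) be the probability of absorption at Senior starting from transient state s. Then h(Senior) = 1 and h(Departed) = 0. By first-step analysis:
h(Trainee) = 0.16·1 + 0.24·h(Trainee) + 0.2·0 + 0.23·h(Junior) + 0.17·h(Manager)
h(Junior) = 0.17·1 + 0.24·h(Trainee) + 0.18·0 + 0.22·h(Junior) + 0.19·h(Manager)
h(Manager) = 0.24·1 + 0.15·h(Trainee) + 0.22·0 + 0.17·h(Junior) + 0.22·h(Manager)
Solving: h(Trainee) = 0.4701, h(Junior) = 0.4853, h(Manager) = 0.5039.
Starting from Trainee, the probability is 0.4701.

0.4701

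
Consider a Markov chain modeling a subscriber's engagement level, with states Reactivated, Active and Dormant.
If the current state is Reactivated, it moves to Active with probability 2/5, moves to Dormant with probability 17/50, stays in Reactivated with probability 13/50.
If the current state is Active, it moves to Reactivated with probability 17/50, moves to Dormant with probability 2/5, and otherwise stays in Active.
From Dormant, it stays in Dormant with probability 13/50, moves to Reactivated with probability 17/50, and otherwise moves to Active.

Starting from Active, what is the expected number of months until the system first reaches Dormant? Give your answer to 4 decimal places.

Let t(s) be the expected number of months to first reach Dormant from state s, with t(Dormant) = 0. Conditioning on the first month:
t(Reactivated) = 1 + 0.26·t(Reactivated) + 0.4·t(Active)
t(Active) = 1 + 0.34·t(Reactivated) + 0.26·t(Active)
Solving: t(Reactivated) = 2.7697, t(Active) = 2.6239.
Expected months from Active to Dormant: 2.6239.

2.6239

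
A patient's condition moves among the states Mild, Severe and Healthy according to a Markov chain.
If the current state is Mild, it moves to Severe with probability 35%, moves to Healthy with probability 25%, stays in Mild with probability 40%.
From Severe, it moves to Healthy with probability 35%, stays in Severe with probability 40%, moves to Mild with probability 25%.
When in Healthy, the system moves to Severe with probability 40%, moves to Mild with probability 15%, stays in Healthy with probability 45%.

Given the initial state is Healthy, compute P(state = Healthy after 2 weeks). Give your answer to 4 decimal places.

Sum over the intermediate state after 1 week:
P = P(Healthy→Mild)·P(Mild→Healthy) + P(Healthy→Severe)·P(Severe→Healthy) + P(Healthy→Healthy)·P(Healthy→Healthy)
  = 0.15×0.25 + 0.4×0.35 + 0.45×0.45
  = 0.0375 + 0.1400 + 0.2025 = 0.3800

0.3800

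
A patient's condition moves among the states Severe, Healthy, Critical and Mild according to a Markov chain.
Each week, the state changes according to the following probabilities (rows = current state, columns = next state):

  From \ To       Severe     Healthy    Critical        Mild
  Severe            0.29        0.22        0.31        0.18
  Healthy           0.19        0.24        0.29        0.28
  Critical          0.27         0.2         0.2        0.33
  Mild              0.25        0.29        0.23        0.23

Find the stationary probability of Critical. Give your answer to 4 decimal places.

0.2566

Let the stationary distribution be π with π = πP and π_1 + π_2 + π_3 + π_4 = 1.
π_1 = 0.29·π_1 + 0.19·π_2 + 0.27·π_3 + 0.25·π_4
π_2 = 0.22·π_1 + 0.24·π_2 + 0.2·π_3 + 0.29·π_4
π_3 = 0.31·π_1 + 0.29·π_2 + 0.2·π_3 + 0.23·π_4
Solving with the normalization constraint gives π = (0.2509, 0.2375, 0.2566, 0.2550).
So the stationary probability of Critical is 0.2566.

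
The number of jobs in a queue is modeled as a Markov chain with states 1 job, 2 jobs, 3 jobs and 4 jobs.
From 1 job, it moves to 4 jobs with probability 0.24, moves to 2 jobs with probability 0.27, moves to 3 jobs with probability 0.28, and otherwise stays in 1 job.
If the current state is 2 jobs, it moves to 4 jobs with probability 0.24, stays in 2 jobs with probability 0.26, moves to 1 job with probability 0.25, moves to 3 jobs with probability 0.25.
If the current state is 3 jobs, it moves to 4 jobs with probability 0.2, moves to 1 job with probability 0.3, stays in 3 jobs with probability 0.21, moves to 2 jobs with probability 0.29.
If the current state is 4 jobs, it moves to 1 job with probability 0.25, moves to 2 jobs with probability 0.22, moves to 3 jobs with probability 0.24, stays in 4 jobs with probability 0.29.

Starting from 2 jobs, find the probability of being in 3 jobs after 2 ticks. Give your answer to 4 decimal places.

Propagate the distribution vector 2 ticks from 2 jobs.
After 0 ticks: (0.0000, 1.0000, 0.0000, 0.0000)
After 1 tick: (0.2500, 0.2600, 0.2500, 0.2400)
After 2 ticks: (0.2525, 0.2604, 0.2451, 0.2420)
P(in 3 jobs after 2 ticks) = 0.2451

0.2451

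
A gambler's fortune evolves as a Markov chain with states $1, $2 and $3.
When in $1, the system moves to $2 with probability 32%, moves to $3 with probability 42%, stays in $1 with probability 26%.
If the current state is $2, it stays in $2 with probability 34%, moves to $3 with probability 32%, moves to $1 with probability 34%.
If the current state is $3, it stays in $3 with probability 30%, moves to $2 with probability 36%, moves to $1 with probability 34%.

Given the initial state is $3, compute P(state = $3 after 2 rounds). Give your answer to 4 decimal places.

Sum over the intermediate state after 1 round:
P = P($3→$1)·P($1→$3) + P($3→$2)·P($2→$3) + P($3→$3)·P($3→$3)
  = 0.34×0.42 + 0.36×0.32 + 0.3×0.3
  = 0.1428 + 0.1152 + 0.0900 = 0.3480

0.3480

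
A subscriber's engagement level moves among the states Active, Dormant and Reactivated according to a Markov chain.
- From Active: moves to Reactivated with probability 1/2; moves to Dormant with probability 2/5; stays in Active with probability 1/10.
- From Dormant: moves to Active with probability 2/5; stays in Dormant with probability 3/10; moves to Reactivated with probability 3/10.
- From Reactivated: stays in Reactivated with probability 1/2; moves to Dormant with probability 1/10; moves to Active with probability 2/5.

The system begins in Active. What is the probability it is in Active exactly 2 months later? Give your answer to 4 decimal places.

Sum over the intermediate state after 1 month:
P = P(Active→Active)·P(Active→Active) + P(Active→Dormant)·P(Dormant→Active) + P(Active→Reactivated)·P(Reactivated→Active)
  = 0.1×0.1 + 0.4×0.4 + 0.5×0.4
  = 0.0100 + 0.1600 + 0.2000 = 0.3700

0.3700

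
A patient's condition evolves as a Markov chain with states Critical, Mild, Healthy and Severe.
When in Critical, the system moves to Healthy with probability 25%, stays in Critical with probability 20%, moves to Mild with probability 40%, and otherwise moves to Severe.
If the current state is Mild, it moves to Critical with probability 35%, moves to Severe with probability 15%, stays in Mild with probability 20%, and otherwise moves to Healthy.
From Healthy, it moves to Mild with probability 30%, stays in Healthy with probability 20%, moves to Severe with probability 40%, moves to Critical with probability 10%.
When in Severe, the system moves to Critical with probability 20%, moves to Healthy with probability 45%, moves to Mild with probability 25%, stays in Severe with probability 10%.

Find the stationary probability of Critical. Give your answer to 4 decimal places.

Let the stationary distribution be π with π = πP and π_1 + π_2 + π_3 + π_4 = 1.
π_1 = 0.2·π_1 + 0.35·π_2 + 0.1·π_3 + 0.2·π_4
π_2 = 0.4·π_1 + 0.2·π_2 + 0.3·π_3 + 0.25·π_4
π_3 = 0.25·π_1 + 0.3·π_2 + 0.2·π_3 + 0.45·π_4
Solving with the normalization constraint gives π = (0.2132, 0.2825, 0.2920, 0.2124).
So the stationary probability of Critical is 0.2132.

0.2132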